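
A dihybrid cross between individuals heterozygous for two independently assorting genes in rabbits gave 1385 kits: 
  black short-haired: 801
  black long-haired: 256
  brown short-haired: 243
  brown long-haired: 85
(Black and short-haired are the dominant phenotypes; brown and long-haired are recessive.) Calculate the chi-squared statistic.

A dihybrid F₂ with independent assortment and complete dominance at both loci gives a 9:3:3:1 phenotypic ratio.
Total ratio parts = 16. Expected numbers out of 1385:
  black short-haired: 1385 × 9/16 = 779.0625
  black long-haired: 1385 × 3/16 = 259.6875
  brown short-haired: 1385 × 3/16 = 259.6875
  brown long-haired: 1385 × 1/16 = 86.5625
χ² = Σ (O − E)² / E
  black short-haired: (801 − 779.0625)² / 779.0625 = 0.6177
  black long-haired: (256 − 259.6875)² / 259.6875 = 0.0524
  brown short-haired: (243 − 259.6875)² / 259.6875 = 1.0723
  brown long-haired: (85 − 86.5625)² / 86.5625 = 0.0282
χ² = 0.6177 + 0.0524 + 1.0723 + 0.0282 = 1.7706 ≈ 1.771

1.771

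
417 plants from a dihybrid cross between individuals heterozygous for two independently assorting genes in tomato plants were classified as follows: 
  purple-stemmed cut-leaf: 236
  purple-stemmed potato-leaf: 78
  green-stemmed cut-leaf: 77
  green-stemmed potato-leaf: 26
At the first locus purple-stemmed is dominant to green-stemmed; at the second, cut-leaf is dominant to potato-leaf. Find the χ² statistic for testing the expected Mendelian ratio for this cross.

0.027

A dihybrid F₂ with independent assortment and complete dominance at both loci gives a 9:3:3:1 phenotypic ratio.
The 9:3:3:1 ratio has 16 parts, so with N = 417 the expected counts are:
  purple-stemmed cut-leaf: 417 × 9/16 = 234.5625
  purple-stemmed potato-leaf: 417 × 3/16 = 78.1875
  green-stemmed cut-leaf: 417 × 3/16 = 78.1875
  green-stemmed potato-leaf: 417 × 1/16 = 26.0625
χ² = Σ (O − E)² / E
  purple-stemmed cut-leaf: (236 − 234.5625)² / 234.5625 = 0.0088
  purple-stemmed potato-leaf: (78 − 78.1875)² / 78.1875 = 0.0004
  green-stemmed cut-leaf: (77 − 78.1875)² / 78.1875 = 0.0180
  green-stemmed potato-leaf: (26 − 26.0625)² / 26.0625 = 0.0001
χ² = 0.0088 + 0.0004 + 0.0180 + 0.0001 = 0.0273 ≈ 0.027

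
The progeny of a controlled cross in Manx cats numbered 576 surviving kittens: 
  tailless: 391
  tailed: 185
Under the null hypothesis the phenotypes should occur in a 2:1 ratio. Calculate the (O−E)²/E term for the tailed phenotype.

0.255

Expected counts for N = 576 under a 2:1 ratio (total parts = 3):
  tailless: 576 × 2/3 = 384
  tailed: 576 × 1/3 = 192
Contribution of tailed: (185 − 192)² / 192 = 0.2552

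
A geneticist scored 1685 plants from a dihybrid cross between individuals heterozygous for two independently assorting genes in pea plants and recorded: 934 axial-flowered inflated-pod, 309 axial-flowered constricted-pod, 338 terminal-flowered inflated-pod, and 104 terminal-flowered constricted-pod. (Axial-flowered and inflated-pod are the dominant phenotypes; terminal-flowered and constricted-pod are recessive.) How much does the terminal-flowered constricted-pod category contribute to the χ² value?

A dihybrid F₂ with independent assortment and complete dominance at both loci gives a 9:3:3:1 phenotypic ratio.
The 9:3:3:1 ratio has 16 parts, so with N = 1685 the expected counts are:
  axial-flowered inflated-pod: 1685 × 9/16 = 947.8125
  axial-flowered constricted-pod: 1685 × 3/16 = 315.9375
  terminal-flowered inflated-pod: 1685 × 3/16 = 315.9375
  terminal-flowered constricted-pod: 1685 × 1/16 = 105.3125
Contribution of terminal-flowered constricted-pod: (104 − 105.3125)² / 105.3125 = 0.0164

0.016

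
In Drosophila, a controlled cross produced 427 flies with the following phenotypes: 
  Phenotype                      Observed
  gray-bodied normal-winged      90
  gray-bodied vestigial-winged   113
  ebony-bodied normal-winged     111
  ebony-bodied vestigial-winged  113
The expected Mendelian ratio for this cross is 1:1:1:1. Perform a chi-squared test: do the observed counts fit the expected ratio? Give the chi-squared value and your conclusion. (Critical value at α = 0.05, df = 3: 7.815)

Under the 1:1:1:1 hypothesis (Σ ratio = 4, N = 427):
  gray-bodied normal-winged: 427 × 1/4 = 106.75
  gray-bodied vestigial-winged: 427 × 1/4 = 106.75
  ebony-bodied normal-winged: 427 × 1/4 = 106.75
  ebony-bodied vestigial-winged: 427 × 1/4 = 106.75
χ² = Σ (O − E)² / E
  gray-bodied normal-winged: (90 − 106.75)² / 106.75 = 2.6282
  gray-bodied vestigial-winged: (113 − 106.75)² / 106.75 = 0.3659
  ebony-bodied normal-winged: (111 − 106.75)² / 106.75 = 0.1692
  ebony-bodied vestigial-winged: (113 − 106.75)² / 106.75 = 0.3659
χ² = 2.6282 + 0.3659 + 0.1692 + 0.3659 = 3.5292 ≈ 3.529
Degrees of freedom = 4 − 1 = 3; critical value at α = 0.05 is 7.815.
Since 3.529 < 7.815, we fail to reject the null hypothesis — the data are consistent with the 1:1:1:1 ratio.

3.529; consistent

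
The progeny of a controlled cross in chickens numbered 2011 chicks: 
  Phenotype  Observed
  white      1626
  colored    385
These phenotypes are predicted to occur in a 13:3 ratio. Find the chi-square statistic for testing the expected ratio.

Expected counts for N = 2011 under a 13:3 ratio (total parts = 16):
  white: 2011 × 13/16 = 1633.9375
  colored: 2011 × 3/16 = 377.0625
χ² = Σ (O − E)² / E
  white: (1626 − 1633.9375)² / 1633.9375 = 0.0386
  colored: (385 − 377.0625)² / 377.0625 = 0.1671
χ² = 0.0386 + 0.1671 = 0.2057 ≈ 0.206

0.206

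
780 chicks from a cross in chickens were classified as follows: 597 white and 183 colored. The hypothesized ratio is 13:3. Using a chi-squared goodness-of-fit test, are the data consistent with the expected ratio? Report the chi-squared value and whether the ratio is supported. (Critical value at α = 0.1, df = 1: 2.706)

Expected counts for N = 780 under a 13:3 ratio (total parts = 16):
  white: 780 × 13/16 = 633.75
  colored: 780 × 3/16 = 146.25
χ² = Σ (O − E)² / E
  white: (597 − 633.75)² / 633.75 = 2.1311
  colored: (183 − 146.25)² / 146.25 = 9.2346
χ² = 2.1311 + 9.2346 = 11.3657 ≈ 11.366
Degrees of freedom = 2 − 1 = 1; critical value at α = 0.1 is 2.706.
Since 11.366 > 2.706, we reject the null hypothesis — the data do not fit the 13:3 ratio.

11.366; not consistent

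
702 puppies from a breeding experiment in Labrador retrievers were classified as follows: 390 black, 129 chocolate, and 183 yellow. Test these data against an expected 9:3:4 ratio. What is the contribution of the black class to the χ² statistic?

0.060

Expected counts for N = 702 under a 9:3:4 ratio (total parts = 16):
  black: 702 × 9/16 = 394.875
  chocolate: 702 × 3/16 = 131.625
  yellow: 702 × 4/16 = 175.5
Contribution of black: (390 − 394.875)² / 394.875 = 0.0602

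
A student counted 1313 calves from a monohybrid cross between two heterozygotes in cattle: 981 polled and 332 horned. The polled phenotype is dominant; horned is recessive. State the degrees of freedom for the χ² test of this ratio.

1

For a monohybrid cross between heterozygotes with complete dominance, the expected phenotypic ratio is 3:1.
A goodness-of-fit test with 2 phenotype classes has df = 2 − 1 = 1.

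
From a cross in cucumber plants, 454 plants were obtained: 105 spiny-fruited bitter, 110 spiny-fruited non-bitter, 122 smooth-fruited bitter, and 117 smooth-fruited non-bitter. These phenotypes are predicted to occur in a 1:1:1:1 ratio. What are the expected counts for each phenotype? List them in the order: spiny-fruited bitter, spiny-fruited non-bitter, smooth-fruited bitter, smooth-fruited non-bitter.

Total ratio parts = 4. Expected numbers out of 454:
  spiny-fruited bitter: 454 × 1/4 = 113.5
  spiny-fruited non-bitter: 454 × 1/4 = 113.5
  smooth-fruited bitter: 454 × 1/4 = 113.5
  smooth-fruited non-bitter: 454 × 1/4 = 113.5

113.5, 113.5, 113.5, 113.5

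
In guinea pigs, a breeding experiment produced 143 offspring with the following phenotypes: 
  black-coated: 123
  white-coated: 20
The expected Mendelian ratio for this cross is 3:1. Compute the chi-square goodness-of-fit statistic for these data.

9.252

The 3:1 ratio has 4 parts, so with N = 143 the expected counts are:
  black-coated: 143 × 3/4 = 107.25
  white-coated: 143 × 1/4 = 35.75
χ² = Σ (O − E)² / E
  black-coated: (123 − 107.25)² / 107.25 = 2.3129
  white-coated: (20 − 35.75)² / 35.75 = 6.9388
χ² = 2.3129 + 6.9388 = 9.2517 ≈ 9.252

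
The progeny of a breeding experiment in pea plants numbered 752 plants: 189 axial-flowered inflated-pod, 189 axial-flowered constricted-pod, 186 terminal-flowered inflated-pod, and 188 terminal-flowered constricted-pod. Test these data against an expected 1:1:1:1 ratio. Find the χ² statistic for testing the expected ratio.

0.032

The 1:1:1:1 ratio has 4 parts, so with N = 752 the expected counts are:
  axial-flowered inflated-pod: 752 × 1/4 = 188
  axial-flowered constricted-pod: 752 × 1/4 = 188
  terminal-flowered inflated-pod: 752 × 1/4 = 188
  terminal-flowered constricted-pod: 752 × 1/4 = 188
χ² = Σ (O − E)² / E
  axial-flowered inflated-pod: (189 − 188)² / 188 = 0.0053
  axial-flowered constricted-pod: (189 − 188)² / 188 = 0.0053
  terminal-flowered inflated-pod: (186 − 188)² / 188 = 0.0213
  terminal-flowered constricted-pod: (188 − 188)² / 188 = 0.0000
χ² = 0.0053 + 0.0053 + 0.0213 + 0.0000 = 0.0319 ≈ 0.032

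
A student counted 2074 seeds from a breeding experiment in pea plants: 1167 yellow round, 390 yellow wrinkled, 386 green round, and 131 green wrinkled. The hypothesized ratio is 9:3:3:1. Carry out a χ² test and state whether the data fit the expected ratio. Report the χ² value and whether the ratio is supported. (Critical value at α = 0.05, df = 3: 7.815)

The 9:3:3:1 ratio has 16 parts, so with N = 2074 the expected counts are:
  yellow round: 2074 × 9/16 = 1166.625
  yellow wrinkled: 2074 × 3/16 = 388.875
  green round: 2074 × 3/16 = 388.875
  green wrinkled: 2074 × 1/16 = 129.625
χ² = Σ (O − E)² / E
  yellow round: (1167 − 1166.625)² / 1166.625 = 0.0001
  yellow wrinkled: (390 − 388.875)² / 388.875 = 0.0033
  green round: (386 − 388.875)² / 388.875 = 0.0213
  green wrinkled: (131 − 129.625)² / 129.625 = 0.0146
χ² = 0.0001 + 0.0033 + 0.0213 + 0.0146 = 0.0393 ≈ 0.039
Degrees of freedom = 4 − 1 = 3; critical value at α = 0.05 is 7.815.
Since 0.039 < 7.815, we fail to reject the null hypothesis — the data are consistent with the 9:3:3:1 ratio.

0.039; consistent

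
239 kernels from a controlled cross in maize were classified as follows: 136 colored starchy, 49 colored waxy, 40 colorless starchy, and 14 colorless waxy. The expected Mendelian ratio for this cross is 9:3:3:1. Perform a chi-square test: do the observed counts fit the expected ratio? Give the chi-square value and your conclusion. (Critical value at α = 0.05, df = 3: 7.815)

0.985; consistent

Expected counts for N = 239 under a 9:3:3:1 ratio (total parts = 16):
  colored starchy: 239 × 9/16 = 134.4375
  colored waxy: 239 × 3/16 = 44.8125
  colorless starchy: 239 × 3/16 = 44.8125
  colorless waxy: 239 × 1/16 = 14.9375
χ² = Σ (O − E)² / E
  colored starchy: (136 − 134.4375)² / 134.4375 = 0.0182
  colored waxy: (49 − 44.8125)² / 44.8125 = 0.3913
  colorless starchy: (40 − 44.8125)² / 44.8125 = 0.5168
  colorless waxy: (14 − 14.9375)² / 14.9375 = 0.0588
χ² = 0.0182 + 0.3913 + 0.5168 + 0.0588 = 0.9851 ≈ 0.985
Degrees of freedom = 4 − 1 = 3; critical value at α = 0.05 is 7.815.
Since 0.985 < 7.815, we fail to reject the null hypothesis — the data are consistent with the 9:3:3:1 ratio.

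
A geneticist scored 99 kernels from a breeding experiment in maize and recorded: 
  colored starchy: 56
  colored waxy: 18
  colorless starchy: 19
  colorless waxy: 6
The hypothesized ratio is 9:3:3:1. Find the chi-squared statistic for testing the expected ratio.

0.035

Under the 9:3:3:1 hypothesis (Σ ratio = 16, N = 99):
  colored starchy: 99 × 9/16 = 55.6875
  colored waxy: 99 × 3/16 = 18.5625
  colorless starchy: 99 × 3/16 = 18.5625
  colorless waxy: 99 × 1/16 = 6.1875
χ² = Σ (O − E)² / E
  colored starchy: (56 − 55.6875)² / 55.6875 = 0.0018
  colored waxy: (18 − 18.5625)² / 18.5625 = 0.0170
  colorless starchy: (19 − 18.5625)² / 18.5625 = 0.0103
  colorless waxy: (6 − 6.1875)² / 6.1875 = 0.0057
χ² = 0.0018 + 0.0170 + 0.0103 + 0.0057 = 0.0348 ≈ 0.035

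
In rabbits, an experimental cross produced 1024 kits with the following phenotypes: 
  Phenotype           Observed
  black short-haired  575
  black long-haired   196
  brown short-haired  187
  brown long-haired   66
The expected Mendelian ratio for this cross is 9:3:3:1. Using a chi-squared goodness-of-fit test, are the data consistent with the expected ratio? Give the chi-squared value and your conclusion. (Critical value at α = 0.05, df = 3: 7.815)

0.278; consistent

Under the 9:3:3:1 hypothesis (Σ ratio = 16, N = 1024):
  black short-haired: 1024 × 9/16 = 576
  black long-haired: 1024 × 3/16 = 192
  brown short-haired: 1024 × 3/16 = 192
  brown long-haired: 1024 × 1/16 = 64
χ² = Σ (O − E)² / E
  black short-haired: (575 − 576)² / 576 = 0.0017
  black long-haired: (196 − 192)² / 192 = 0.0833
  brown short-haired: (187 − 192)² / 192 = 0.1302
  brown long-haired: (66 − 64)² / 64 = 0.0625
χ² = 0.0017 + 0.0833 + 0.1302 + 0.0625 = 0.2777 ≈ 0.278
Degrees of freedom = 4 − 1 = 3; critical value at α = 0.05 is 7.815.
Since 0.278 < 7.815, we fail to reject the null hypothesis — the data are consistent with the 9:3:3:1 ratio.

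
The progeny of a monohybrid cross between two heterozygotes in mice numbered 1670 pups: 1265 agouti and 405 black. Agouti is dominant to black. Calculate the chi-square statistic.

0.499

For a monohybrid cross between heterozygotes with complete dominance, the expected phenotypic ratio is 3:1.
Under the 3:1 hypothesis (Σ ratio = 4, N = 1670):
  agouti: 1670 × 3/4 = 1252.5
  black: 1670 × 1/4 = 417.5
χ² = Σ (O − E)² / E
  agouti: (1265 − 1252.5)² / 1252.5 = 0.1248
  black: (405 − 417.5)² / 417.5 = 0.3743
χ² = 0.1248 + 0.3743 = 0.4991 ≈ 0.499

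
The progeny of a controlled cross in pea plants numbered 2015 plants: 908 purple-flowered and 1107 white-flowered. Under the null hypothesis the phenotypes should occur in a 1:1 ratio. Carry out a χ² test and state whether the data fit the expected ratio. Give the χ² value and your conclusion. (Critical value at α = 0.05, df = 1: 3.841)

Total ratio parts = 2. Expected numbers out of 2015:
  purple-flowered: 2015 × 1/2 = 1007.5
  white-flowered: 2015 × 1/2 = 1007.5
χ² = Σ (O − E)² / E
  purple-flowered: (908 − 1007.5)² / 1007.5 = 9.8266
  white-flowered: (1107 − 1007.5)² / 1007.5 = 9.8266
χ² = 9.8266 + 9.8266 = 19.6532 ≈ 19.653
Degrees of freedom = 2 − 1 = 1; critical value at α = 0.05 is 3.841.
Since 19.653 > 3.841, we reject the null hypothesis — the data do not fit the 1:1 ratio.

19.653; not consistent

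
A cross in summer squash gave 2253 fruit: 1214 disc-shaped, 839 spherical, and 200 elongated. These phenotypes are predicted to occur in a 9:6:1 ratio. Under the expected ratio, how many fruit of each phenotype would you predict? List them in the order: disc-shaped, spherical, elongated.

Expected counts for N = 2253 under a 9:6:1 ratio (total parts = 16):
  disc-shaped: 2253 × 9/16 = 1267.3125
  spherical: 2253 × 6/16 = 844.875
  elongated: 2253 × 1/16 = 140.8125

1267.3125, 844.875, 140.8125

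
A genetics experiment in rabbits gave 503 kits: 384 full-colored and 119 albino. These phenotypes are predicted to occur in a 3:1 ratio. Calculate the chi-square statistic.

Under the 3:1 hypothesis (Σ ratio = 4, N = 503):
  full-colored: 503 × 3/4 = 377.25
  albino: 503 × 1/4 = 125.75
χ² = Σ (O − E)² / E
  full-colored: (384 − 377.25)² / 377.25 = 0.1208
  albino: (119 − 125.75)² / 125.75 = 0.3623
χ² = 0.1208 + 0.3623 = 0.4831 ≈ 0.483

0.483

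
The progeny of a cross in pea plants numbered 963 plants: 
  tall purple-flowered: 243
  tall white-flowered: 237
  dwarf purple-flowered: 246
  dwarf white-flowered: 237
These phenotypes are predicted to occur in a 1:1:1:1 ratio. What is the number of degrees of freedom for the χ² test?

A goodness-of-fit test with 4 phenotype classes has df = 4 − 1 = 3.

3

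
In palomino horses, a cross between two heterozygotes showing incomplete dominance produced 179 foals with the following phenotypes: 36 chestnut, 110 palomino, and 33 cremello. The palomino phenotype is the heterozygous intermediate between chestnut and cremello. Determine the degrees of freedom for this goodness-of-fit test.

With incomplete dominance, a heterozygote × heterozygote cross gives a 1:2:1 phenotypic ratio.
A goodness-of-fit test with 3 phenotype classes has df = 3 − 1 = 2.

2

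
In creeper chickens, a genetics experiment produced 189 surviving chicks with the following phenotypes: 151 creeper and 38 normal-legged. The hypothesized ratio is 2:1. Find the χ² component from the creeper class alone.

4.960

Total ratio parts = 3. Expected numbers out of 189:
  creeper: 189 × 2/3 = 126
  normal-legged: 189 × 1/3 = 63
Contribution of creeper: (151 − 126)² / 126 = 4.9603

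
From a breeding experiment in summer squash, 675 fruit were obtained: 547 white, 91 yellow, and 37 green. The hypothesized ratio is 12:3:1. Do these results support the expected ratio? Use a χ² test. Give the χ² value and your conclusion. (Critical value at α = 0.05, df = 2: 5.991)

Under the 12:3:1 hypothesis (Σ ratio = 16, N = 675):
  white: 675 × 12/16 = 506.25
  yellow: 675 × 3/16 = 126.5625
  green: 675 × 1/16 = 42.1875
χ² = Σ (O − E)² / E
  white: (547 − 506.25)² / 506.25 = 3.2801
  yellow: (91 − 126.5625)² / 126.5625 = 9.9926
  green: (37 − 42.1875)² / 42.1875 = 0.6379
χ² = 3.2801 + 9.9926 + 0.6379 = 13.9106 ≈ 13.911
Degrees of freedom = 3 − 1 = 2; critical value at α = 0.05 is 5.991.
Since 13.911 > 5.991, we reject the null hypothesis — the data do not fit the 12:3:1 ratio.

13.911; not consistent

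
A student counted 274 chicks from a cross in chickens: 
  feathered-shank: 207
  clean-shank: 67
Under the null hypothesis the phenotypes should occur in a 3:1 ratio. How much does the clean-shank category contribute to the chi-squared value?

0.033

The 3:1 ratio has 4 parts, so with N = 274 the expected counts are:
  feathered-shank: 274 × 3/4 = 205.5
  clean-shank: 274 × 1/4 = 68.5
Contribution of clean-shank: (67 − 68.5)² / 68.5 = 0.0328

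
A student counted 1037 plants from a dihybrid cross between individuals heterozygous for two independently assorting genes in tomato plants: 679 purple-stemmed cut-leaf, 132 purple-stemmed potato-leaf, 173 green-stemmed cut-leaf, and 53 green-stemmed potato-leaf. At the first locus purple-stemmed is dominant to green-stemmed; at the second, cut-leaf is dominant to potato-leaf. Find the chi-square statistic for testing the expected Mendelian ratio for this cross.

40.263

A dihybrid F₂ with independent assortment and complete dominance at both loci gives a 9:3:3:1 phenotypic ratio.
Total ratio parts = 16. Expected numbers out of 1037:
  purple-stemmed cut-leaf: 1037 × 9/16 = 583.3125
  purple-stemmed potato-leaf: 1037 × 3/16 = 194.4375
  green-stemmed cut-leaf: 1037 × 3/16 = 194.4375
  green-stemmed potato-leaf: 1037 × 1/16 = 64.8125
χ² = Σ (O − E)² / E
  purple-stemmed cut-leaf: (679 − 583.3125)² / 583.3125 = 15.6967
  purple-stemmed potato-leaf: (132 − 194.4375)² / 194.4375 = 20.0498
  green-stemmed cut-leaf: (173 − 194.4375)² / 194.4375 = 2.3636
  green-stemmed potato-leaf: (53 − 64.8125)² / 64.8125 = 2.1529
χ² = 15.6967 + 20.0498 + 2.3636 + 2.1529 = 40.263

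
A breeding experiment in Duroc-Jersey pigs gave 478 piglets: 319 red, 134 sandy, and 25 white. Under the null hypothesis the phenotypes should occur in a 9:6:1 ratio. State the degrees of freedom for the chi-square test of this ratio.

2

A goodness-of-fit test with 3 phenotype classes has df = 3 − 1 = 2.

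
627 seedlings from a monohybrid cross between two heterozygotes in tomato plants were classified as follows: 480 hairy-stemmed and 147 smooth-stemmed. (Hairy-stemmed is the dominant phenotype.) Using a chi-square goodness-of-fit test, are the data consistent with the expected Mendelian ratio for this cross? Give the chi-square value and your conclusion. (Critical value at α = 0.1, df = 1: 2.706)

For a monohybrid cross between heterozygotes with complete dominance, the expected phenotypic ratio is 3:1.
Expected counts for N = 627 under a 3:1 ratio (total parts = 4):
  hairy-stemmed: 627 × 3/4 = 470.25
  smooth-stemmed: 627 × 1/4 = 156.75
χ² = Σ (O − E)² / E
  hairy-stemmed: (480 − 470.25)² / 470.25 = 0.2022
  smooth-stemmed: (147 − 156.75)² / 156.75 = 0.6065
χ² = 0.2022 + 0.6065 = 0.8087 ≈ 0.809
Degrees of freedom = 2 − 1 = 1; critical value at α = 0.1 is 2.706.
Since 0.809 < 2.706, we fail to reject the null hypothesis — the data are consistent with the 3:1 ratio.

0.809; consistent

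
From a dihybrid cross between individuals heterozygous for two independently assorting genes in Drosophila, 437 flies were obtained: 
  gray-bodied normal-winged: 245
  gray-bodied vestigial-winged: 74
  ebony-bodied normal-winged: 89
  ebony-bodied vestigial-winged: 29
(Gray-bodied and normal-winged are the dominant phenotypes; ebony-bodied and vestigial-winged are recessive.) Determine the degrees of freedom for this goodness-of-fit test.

3

A dihybrid F₂ with independent assortment and complete dominance at both loci gives a 9:3:3:1 phenotypic ratio.
A goodness-of-fit test with 4 phenotype classes has df = 4 − 1 = 3.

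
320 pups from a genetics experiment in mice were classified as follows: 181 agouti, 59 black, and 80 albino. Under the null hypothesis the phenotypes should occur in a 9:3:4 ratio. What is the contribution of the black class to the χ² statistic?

0.017

Expected counts for N = 320 under a 9:3:4 ratio (total parts = 16):
  agouti: 320 × 9/16 = 180
  black: 320 × 3/16 = 60
  albino: 320 × 4/16 = 80
Contribution of black: (59 − 60)² / 60 = 0.0167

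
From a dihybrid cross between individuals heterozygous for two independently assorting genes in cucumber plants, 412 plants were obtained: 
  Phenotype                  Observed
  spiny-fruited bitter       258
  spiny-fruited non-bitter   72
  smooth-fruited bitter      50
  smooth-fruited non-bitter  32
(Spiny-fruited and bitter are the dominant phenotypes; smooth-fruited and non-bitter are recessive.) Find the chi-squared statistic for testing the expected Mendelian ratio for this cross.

A dihybrid F₂ with independent assortment and complete dominance at both loci gives a 9:3:3:1 phenotypic ratio.
Total ratio parts = 16. Expected numbers out of 412:
  spiny-fruited bitter: 412 × 9/16 = 231.75
  spiny-fruited non-bitter: 412 × 3/16 = 77.25
  smooth-fruited bitter: 412 × 3/16 = 77.25
  smooth-fruited non-bitter: 412 × 1/16 = 25.75
χ² = Σ (O − E)² / E
  spiny-fruited bitter: (258 − 231.75)² / 231.75 = 2.9733
  spiny-fruited non-bitter: (72 − 77.25)² / 77.25 = 0.3568
  smooth-fruited bitter: (50 − 77.25)² / 77.25 = 9.6125
  smooth-fruited non-bitter: (32 − 25.75)² / 25.75 = 1.5170
χ² = 2.9733 + 0.3568 + 9.6125 + 1.5170 = 14.4596 ≈ 14.460

14.460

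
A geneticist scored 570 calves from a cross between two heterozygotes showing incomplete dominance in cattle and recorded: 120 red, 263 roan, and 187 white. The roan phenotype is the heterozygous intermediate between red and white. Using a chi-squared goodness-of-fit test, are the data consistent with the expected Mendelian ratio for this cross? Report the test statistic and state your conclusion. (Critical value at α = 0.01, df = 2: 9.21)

19.147; not consistent

With incomplete dominance, a heterozygote × heterozygote cross gives a 1:2:1 phenotypic ratio.
Under the 1:2:1 hypothesis (Σ ratio = 4, N = 570):
  red: 570 × 1/4 = 142.5
  roan: 570 × 2/4 = 285
  white: 570 × 1/4 = 142.5
χ² = Σ (O − E)² / E
  red: (120 − 142.5)² / 142.5 = 3.5526
  roan: (263 − 285)² / 285 = 1.6982
  white: (187 − 142.5)² / 142.5 = 13.8965
χ² = 3.5526 + 1.6982 + 13.8965 = 19.1473 ≈ 19.147
Degrees of freedom = 3 − 1 = 2; critical value at α = 0.01 is 9.21.
Since 19.147 > 9.21, we reject the null hypothesis — the data do not fit the 1:2:1 ratio.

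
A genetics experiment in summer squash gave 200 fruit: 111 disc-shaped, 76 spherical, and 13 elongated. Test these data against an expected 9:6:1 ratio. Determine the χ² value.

The 9:6:1 ratio has 16 parts, so with N = 200 the expected counts are:
  disc-shaped: 200 × 9/16 = 112.5
  spherical: 200 × 6/16 = 75
  elongated: 200 × 1/16 = 12.5
χ² = Σ (O − E)² / E
  disc-shaped: (111 − 112.5)² / 112.5 = 0.0200
  spherical: (76 − 75)² / 75 = 0.0133
  elongated: (13 − 12.5)² / 12.5 = 0.0200
χ² = 0.0200 + 0.0133 + 0.0200 = 0.0533 ≈ 0.053

0.053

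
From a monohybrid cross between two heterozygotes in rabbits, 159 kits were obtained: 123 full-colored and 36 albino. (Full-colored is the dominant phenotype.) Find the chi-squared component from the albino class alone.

0.354

For a monohybrid cross between heterozygotes with complete dominance, the expected phenotypic ratio is 3:1.
Expected counts for N = 159 under a 3:1 ratio (total parts = 4):
  full-colored: 159 × 3/4 = 119.25
  albino: 159 × 1/4 = 39.75
Contribution of albino: (36 − 39.75)² / 39.75 = 0.3538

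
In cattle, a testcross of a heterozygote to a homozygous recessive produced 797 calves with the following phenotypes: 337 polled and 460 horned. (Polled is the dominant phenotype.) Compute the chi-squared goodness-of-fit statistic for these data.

A testcross of a heterozygote (Aa × aa) gives a 1:1 phenotypic ratio.
The 1:1 ratio has 2 parts, so with N = 797 the expected counts are:
  polled: 797 × 1/2 = 398.5
  horned: 797 × 1/2 = 398.5
χ² = Σ (O − E)² / E
  polled: (337 − 398.5)² / 398.5 = 9.4912
  horned: (460 − 398.5)² / 398.5 = 9.4912
χ² = 9.4912 + 9.4912 = 18.9824 ≈ 18.982

18.982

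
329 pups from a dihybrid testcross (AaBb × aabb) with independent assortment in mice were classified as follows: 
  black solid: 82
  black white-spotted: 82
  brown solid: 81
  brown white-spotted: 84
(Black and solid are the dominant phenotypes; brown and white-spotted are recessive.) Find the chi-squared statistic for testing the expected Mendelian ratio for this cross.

0.058

A dihybrid testcross with independent assortment gives a 1:1:1:1 ratio.
Total ratio parts = 4. Expected numbers out of 329:
  black solid: 329 × 1/4 = 82.25
  black white-spotted: 329 × 1/4 = 82.25
  brown solid: 329 × 1/4 = 82.25
  brown white-spotted: 329 × 1/4 = 82.25
χ² = Σ (O − E)² / E
  black solid: (82 − 82.25)² / 82.25 = 0.0008
  black white-spotted: (82 − 82.25)² / 82.25 = 0.0008
  brown solid: (81 − 82.25)² / 82.25 = 0.0190
  brown white-spotted: (84 − 82.25)² / 82.25 = 0.0372
χ² = 0.0008 + 0.0008 + 0.0190 + 0.0372 = 0.0578 ≈ 0.058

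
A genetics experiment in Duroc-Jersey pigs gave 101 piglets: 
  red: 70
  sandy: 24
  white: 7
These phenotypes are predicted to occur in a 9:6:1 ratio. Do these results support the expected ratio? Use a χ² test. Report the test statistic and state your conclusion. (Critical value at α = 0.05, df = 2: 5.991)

Expected counts for N = 101 under a 9:6:1 ratio (total parts = 16):
  red: 101 × 9/16 = 56.8125
  sandy: 101 × 6/16 = 37.875
  white: 101 × 1/16 = 6.3125
χ² = Σ (O − E)² / E
  red: (70 − 56.8125)² / 56.8125 = 3.0611
  sandy: (24 − 37.875)² / 37.875 = 5.0829
  white: (7 − 6.3125)² / 6.3125 = 0.0749
χ² = 3.0611 + 5.0829 + 0.0749 = 8.2189 ≈ 8.219
Degrees of freedom = 3 − 1 = 2; critical value at α = 0.05 is 5.991.
Since 8.219 > 5.991, we reject the null hypothesis — the data do not fit the 9:6:1 ratio.

8.219; not consistent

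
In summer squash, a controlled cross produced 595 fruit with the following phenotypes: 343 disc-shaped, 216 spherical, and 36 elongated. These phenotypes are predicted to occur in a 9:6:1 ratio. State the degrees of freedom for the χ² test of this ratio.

A goodness-of-fit test with 3 phenotype classes has df = 3 − 1 = 2.

2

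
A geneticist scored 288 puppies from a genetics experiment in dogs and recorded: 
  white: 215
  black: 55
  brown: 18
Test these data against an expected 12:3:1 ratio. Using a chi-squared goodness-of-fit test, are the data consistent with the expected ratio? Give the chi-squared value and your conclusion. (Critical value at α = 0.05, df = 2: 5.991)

Total ratio parts = 16. Expected numbers out of 288:
  white: 288 × 12/16 = 216
  black: 288 × 3/16 = 54
  brown: 288 × 1/16 = 18
χ² = Σ (O − E)² / E
  white: (215 − 216)² / 216 = 0.0046
  black: (55 − 54)² / 54 = 0.0185
  brown: (18 − 18)² / 18 = 0.0000
χ² = 0.0046 + 0.0185 + 0.0000 = 0.0231 ≈ 0.023
Degrees of freedom = 3 − 1 = 2; critical value at α = 0.05 is 5.991.
Since 0.023 < 5.991, we fail to reject the null hypothesis — the data are consistent with the 12:3:1 ratio.

0.023; consistent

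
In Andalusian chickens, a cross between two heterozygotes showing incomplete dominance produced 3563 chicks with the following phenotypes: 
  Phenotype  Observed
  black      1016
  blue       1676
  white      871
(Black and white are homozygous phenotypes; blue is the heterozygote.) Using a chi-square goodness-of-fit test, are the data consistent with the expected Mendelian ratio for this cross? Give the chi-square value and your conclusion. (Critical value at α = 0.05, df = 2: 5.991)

With incomplete dominance, a heterozygote × heterozygote cross gives a 1:2:1 phenotypic ratio.
Under the 1:2:1 hypothesis (Σ ratio = 4, N = 3563):
  black: 3563 × 1/4 = 890.75
  blue: 3563 × 2/4 = 1781.5
  white: 3563 × 1/4 = 890.75
χ² = Σ (O − E)² / E
  black: (1016 − 890.75)² / 890.75 = 17.6116
  blue: (1676 − 1781.5)² / 1781.5 = 6.2477
  white: (871 − 890.75)² / 890.75 = 0.4379
χ² = 17.6116 + 6.2477 + 0.4379 = 24.2972 ≈ 24.297
Degrees of freedom = 3 − 1 = 2; critical value at α = 0.05 is 5.991.
Since 24.297 > 5.991, we reject the null hypothesis — the data do not fit the 1:2:1 ratio.

24.297; not consistent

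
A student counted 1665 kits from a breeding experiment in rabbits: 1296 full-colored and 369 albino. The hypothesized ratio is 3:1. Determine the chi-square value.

Total ratio parts = 4. Expected numbers out of 1665:
  full-colored: 1665 × 3/4 = 1248.75
  albino: 1665 × 1/4 = 416.25
χ² = Σ (O − E)² / E
  full-colored: (1296 − 1248.75)² / 1248.75 = 1.7878
  albino: (369 − 416.25)² / 416.25 = 5.3635
χ² = 1.7878 + 5.3635 = 7.1513 ≈ 7.151

7.151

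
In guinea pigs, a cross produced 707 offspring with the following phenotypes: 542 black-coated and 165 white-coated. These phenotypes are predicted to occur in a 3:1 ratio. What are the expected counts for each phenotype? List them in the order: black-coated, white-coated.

The 3:1 ratio has 4 parts, so with N = 707 the expected counts are:
  black-coated: 707 × 3/4 = 530.25
  white-coated: 707 × 1/4 = 176.75

530.25, 176.75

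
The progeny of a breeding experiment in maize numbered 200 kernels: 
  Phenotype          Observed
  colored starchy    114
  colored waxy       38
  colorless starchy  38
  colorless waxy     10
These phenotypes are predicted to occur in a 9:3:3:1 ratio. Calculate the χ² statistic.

Total ratio parts = 16. Expected numbers out of 200:
  colored starchy: 200 × 9/16 = 112.5
  colored waxy: 200 × 3/16 = 37.5
  colorless starchy: 200 × 3/16 = 37.5
  colorless waxy: 200 × 1/16 = 12.5
χ² = Σ (O − E)² / E
  colored starchy: (114 − 112.5)² / 112.5 = 0.0200
  colored waxy: (38 − 37.5)² / 37.5 = 0.0067
  colorless starchy: (38 − 37.5)² / 37.5 = 0.0067
  colorless waxy: (10 − 12.5)² / 12.5 = 0.5000
χ² = 0.0200 + 0.0067 + 0.0067 + 0.5000 = 0.5334 ≈ 0.533

0.533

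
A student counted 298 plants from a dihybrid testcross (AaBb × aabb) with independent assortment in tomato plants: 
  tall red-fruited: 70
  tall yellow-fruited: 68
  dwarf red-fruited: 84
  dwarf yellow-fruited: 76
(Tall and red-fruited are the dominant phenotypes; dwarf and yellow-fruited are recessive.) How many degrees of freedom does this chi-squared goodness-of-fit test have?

A dihybrid testcross with independent assortment gives a 1:1:1:1 ratio.
A goodness-of-fit test with 4 phenotype classes has df = 4 − 1 = 3.

3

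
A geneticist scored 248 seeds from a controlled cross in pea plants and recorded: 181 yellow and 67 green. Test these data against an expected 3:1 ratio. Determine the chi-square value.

The 3:1 ratio has 4 parts, so with N = 248 the expected counts are:
  yellow: 248 × 3/4 = 186
  green: 248 × 1/4 = 62
χ² = Σ (O − E)² / E
  yellow: (181 − 186)² / 186 = 0.1344
  green: (67 − 62)² / 62 = 0.4032
χ² = 0.1344 + 0.4032 = 0.5376 ≈ 0.538

0.538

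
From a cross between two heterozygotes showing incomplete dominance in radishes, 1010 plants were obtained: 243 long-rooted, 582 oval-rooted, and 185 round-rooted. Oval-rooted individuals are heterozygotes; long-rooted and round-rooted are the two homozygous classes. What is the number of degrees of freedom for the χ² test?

2

With incomplete dominance, a heterozygote × heterozygote cross gives a 1:2:1 phenotypic ratio.
A goodness-of-fit test with 3 phenotype classes has df = 3 − 1 = 2.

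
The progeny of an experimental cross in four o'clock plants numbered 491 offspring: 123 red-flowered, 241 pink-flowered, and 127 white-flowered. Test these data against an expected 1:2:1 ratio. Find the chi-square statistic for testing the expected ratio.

0.230

The 1:2:1 ratio has 4 parts, so with N = 491 the expected counts are:
  red-flowered: 491 × 1/4 = 122.75
  pink-flowered: 491 × 2/4 = 245.5
  white-flowered: 491 × 1/4 = 122.75
χ² = Σ (O − E)² / E
  red-flowered: (123 − 122.75)² / 122.75 = 0.0005
  pink-flowered: (241 − 245.5)² / 245.5 = 0.0825
  white-flowered: (127 − 122.75)² / 122.75 = 0.1471
χ² = 0.0005 + 0.0825 + 0.1471 = 0.2301 ≈ 0.230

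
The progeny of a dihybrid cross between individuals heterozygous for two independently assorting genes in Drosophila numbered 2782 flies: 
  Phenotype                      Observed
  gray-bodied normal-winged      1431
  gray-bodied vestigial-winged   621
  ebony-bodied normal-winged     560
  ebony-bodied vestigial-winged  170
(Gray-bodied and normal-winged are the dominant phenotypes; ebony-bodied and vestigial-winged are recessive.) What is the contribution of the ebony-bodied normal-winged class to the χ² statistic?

2.823

A dihybrid F₂ with independent assortment and complete dominance at both loci gives a 9:3:3:1 phenotypic ratio.
Under the 9:3:3:1 hypothesis (Σ ratio = 16, N = 2782):
  gray-bodied normal-winged: 2782 × 9/16 = 1564.875
  gray-bodied vestigial-winged: 2782 × 3/16 = 521.625
  ebony-bodied normal-winged: 2782 × 3/16 = 521.625
  ebony-bodied vestigial-winged: 2782 × 1/16 = 173.875
Contribution of ebony-bodied normal-winged: (560 − 521.625)² / 521.625 = 2.8232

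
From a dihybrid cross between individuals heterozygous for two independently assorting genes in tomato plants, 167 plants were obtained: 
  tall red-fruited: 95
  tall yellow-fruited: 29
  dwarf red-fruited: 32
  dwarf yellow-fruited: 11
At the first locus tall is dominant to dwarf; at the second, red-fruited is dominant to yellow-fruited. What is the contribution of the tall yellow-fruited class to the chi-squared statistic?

0.171

A dihybrid F₂ with independent assortment and complete dominance at both loci gives a 9:3:3:1 phenotypic ratio.
The 9:3:3:1 ratio has 16 parts, so with N = 167 the expected counts are:
  tall red-fruited: 167 × 9/16 = 93.9375
  tall yellow-fruited: 167 × 3/16 = 31.3125
  dwarf red-fruited: 167 × 3/16 = 31.3125
  dwarf yellow-fruited: 167 × 1/16 = 10.4375
Contribution of tall yellow-fruited: (29 − 31.3125)² / 31.3125 = 0.1708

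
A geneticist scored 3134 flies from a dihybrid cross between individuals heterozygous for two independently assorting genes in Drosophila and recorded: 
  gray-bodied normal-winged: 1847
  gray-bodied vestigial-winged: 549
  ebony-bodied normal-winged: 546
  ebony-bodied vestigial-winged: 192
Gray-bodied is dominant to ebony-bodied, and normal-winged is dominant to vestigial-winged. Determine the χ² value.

9.579

A dihybrid F₂ with independent assortment and complete dominance at both loci gives a 9:3:3:1 phenotypic ratio.
The 9:3:3:1 ratio has 16 parts, so with N = 3134 the expected counts are:
  gray-bodied normal-winged: 3134 × 9/16 = 1762.875
  gray-bodied vestigial-winged: 3134 × 3/16 = 587.625
  ebony-bodied normal-winged: 3134 × 3/16 = 587.625
  ebony-bodied vestigial-winged: 3134 × 1/16 = 195.875
χ² = Σ (O − E)² / E
  gray-bodied normal-winged: (1847 − 1762.875)² / 1762.875 = 4.0145
  gray-bodied vestigial-winged: (549 − 587.625)² / 587.625 = 2.5388
  ebony-bodied normal-winged: (546 − 587.625)² / 587.625 = 2.9485
  ebony-bodied vestigial-winged: (192 − 195.875)² / 195.875 = 0.0767
χ² = 4.0145 + 2.5388 + 2.9485 + 0.0767 = 9.5785 ≈ 9.579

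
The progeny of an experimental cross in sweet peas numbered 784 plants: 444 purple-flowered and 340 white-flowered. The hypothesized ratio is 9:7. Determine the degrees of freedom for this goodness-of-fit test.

A goodness-of-fit test with 2 phenotype classes has df = 2 − 1 = 1.

1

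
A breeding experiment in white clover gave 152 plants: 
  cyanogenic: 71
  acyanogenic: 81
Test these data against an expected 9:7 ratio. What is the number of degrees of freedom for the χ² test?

A goodness-of-fit test with 2 phenotype classes has df = 2 − 1 = 1.

1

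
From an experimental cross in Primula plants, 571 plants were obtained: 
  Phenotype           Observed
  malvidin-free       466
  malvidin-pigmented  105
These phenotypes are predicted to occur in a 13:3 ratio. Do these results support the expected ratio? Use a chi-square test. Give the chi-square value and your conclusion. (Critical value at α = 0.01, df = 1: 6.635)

Expected counts for N = 571 under a 13:3 ratio (total parts = 16):
  malvidin-free: 571 × 13/16 = 463.9375
  malvidin-pigmented: 571 × 3/16 = 107.0625
χ² = Σ (O − E)² / E
  malvidin-free: (466 − 463.9375)² / 463.9375 = 0.0092
  malvidin-pigmented: (105 − 107.0625)² / 107.0625 = 0.0397
χ² = 0.0092 + 0.0397 = 0.0489 ≈ 0.049
Degrees of freedom = 2 − 1 = 1; critical value at α = 0.01 is 6.635.
Since 0.049 < 6.635, we fail to reject the null hypothesis — the data are consistent with the 13:3 ratio.

0.049; consistent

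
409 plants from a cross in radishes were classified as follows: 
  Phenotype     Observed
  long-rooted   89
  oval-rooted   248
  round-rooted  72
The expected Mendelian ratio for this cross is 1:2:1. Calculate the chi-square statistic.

Total ratio parts = 4. Expected numbers out of 409:
  long-rooted: 409 × 1/4 = 102.25
  oval-rooted: 409 × 2/4 = 204.5
  round-rooted: 409 × 1/4 = 102.25
χ² = Σ (O − E)² / E
  long-rooted: (89 − 102.25)² / 102.25 = 1.7170
  oval-rooted: (248 − 204.5)² / 204.5 = 9.2531
  round-rooted: (72 − 102.25)² / 102.25 = 8.9493
χ² = 1.7170 + 9.2531 + 8.9493 = 19.9194 ≈ 19.919

19.919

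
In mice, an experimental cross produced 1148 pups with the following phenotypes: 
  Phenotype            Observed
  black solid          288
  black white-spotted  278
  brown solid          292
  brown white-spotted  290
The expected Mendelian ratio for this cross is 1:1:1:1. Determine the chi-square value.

0.404

Expected counts for N = 1148 under a 1:1:1:1 ratio (total parts = 4):
  black solid: 1148 × 1/4 = 287
  black white-spotted: 1148 × 1/4 = 287
  brown solid: 1148 × 1/4 = 287
  brown white-spotted: 1148 × 1/4 = 287
χ² = Σ (O − E)² / E
  black solid: (288 − 287)² / 287 = 0.0035
  black white-spotted: (278 − 287)² / 287 = 0.2822
  brown solid: (292 − 287)² / 287 = 0.0871
  brown white-spotted: (290 − 287)² / 287 = 0.0314
χ² = 0.0035 + 0.2822 + 0.0871 + 0.0314 = 0.4042 ≈ 0.404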